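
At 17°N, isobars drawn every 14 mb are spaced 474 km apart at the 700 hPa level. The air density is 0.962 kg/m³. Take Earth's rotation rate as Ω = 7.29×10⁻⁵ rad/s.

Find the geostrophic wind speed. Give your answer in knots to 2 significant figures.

140 knots

Coriolis parameter at 17°N:
f = 2Ω sin φ = 2 × 7.29×10⁻⁵ × sin 17° = 4.26×10⁻⁵ s⁻¹
Pressure gradient: |∂P/∂n| = 1400 Pa / 474000 m = 2.95×10⁻³ Pa/m
Geostrophic balance (pressure-gradient force = Coriolis force):
V_g = (1/(fρ)) |∂P/∂n| = 2.95×10⁻³ / (4.26×10⁻⁵ × 0.962) = 72.0 m/s
Converting: 72.0 m/s × 1.944 = 140 knots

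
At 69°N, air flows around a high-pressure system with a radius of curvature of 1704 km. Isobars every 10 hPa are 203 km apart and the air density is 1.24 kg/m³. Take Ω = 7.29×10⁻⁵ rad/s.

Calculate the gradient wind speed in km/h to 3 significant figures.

123 km/h

Coriolis parameter at 69°N:
f = 2Ω sin φ = 2 × 7.29×10⁻⁵ × sin 69° = 1.36×10⁻⁴ s⁻¹
Pressure gradient: |∂P/∂n| = 1000 Pa / 203000 m = 4.93×10⁻³ Pa/m
Geostrophic speed: V_g = |∂P/∂n|/(fρ) = 4.93×10⁻³/(1.36×10⁻⁴ × 1.24) = 29.2 m/s
Around a high, pressure-gradient force acts outward with centrifugal, so Coriolis balances both:
fV = (1/ρ)|∂P/∂n| + V²/R  →  V² − fR·V + fR·V_g = 0
With fR = 1.36×10⁻⁴ × 1704×10³ m = 232 m/s:
V = [fR − √((fR)² − 4 fR V_g)]/2 = [232 − √(232² − 4×232×29.2)]/2 = 34.2 m/s
Supergeostrophic (V > V_g = 29.2 m/s), as expected around a high.
Converting: 34.2 m/s × 3.6 = 123 km/h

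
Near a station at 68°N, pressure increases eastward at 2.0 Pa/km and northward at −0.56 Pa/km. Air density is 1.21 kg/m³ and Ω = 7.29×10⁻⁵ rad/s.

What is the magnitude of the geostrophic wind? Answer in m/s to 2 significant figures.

13 m/s

Coriolis parameter at 68°N:
f = 2Ω sin φ = 2 × 7.29×10⁻⁵ × sin 68° = 1.35×10⁻⁴ s⁻¹
Component geostrophic relations (x east, y north):
u_g = −(1/(fρ)) ∂P/∂y,  v_g = (1/(fρ)) ∂P/∂x
u_g = −(−0.56×10⁻³)/(1.35×10⁻⁴ × 1.21) = 3.42 m/s;  v_g = (2.0×10⁻³)/(1.35×10⁻⁴ × 1.21) = 12.2 m/s
|V_g| = √(u_g² + v_g²) = 12.7 m/s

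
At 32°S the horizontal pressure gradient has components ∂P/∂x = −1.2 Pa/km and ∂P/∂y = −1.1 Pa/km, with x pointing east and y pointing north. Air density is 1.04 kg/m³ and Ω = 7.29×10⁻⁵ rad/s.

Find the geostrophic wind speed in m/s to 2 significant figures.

20 m/s

Coriolis parameter at 32°S:
f = 2Ω sin φ = 2 × 7.29×10⁻⁵ × sin 32° = 7.73×10⁻⁵ s⁻¹
In the Southern Hemisphere f is negative: f = −7.73×10⁻⁵ s⁻¹.
Component geostrophic relations (x east, y north):
u_g = −(1/(fρ)) ∂P/∂y,  v_g = (1/(fρ)) ∂P/∂x
u_g = −(−1.1×10⁻³)/(−7.73×10⁻⁵ × 1.04) = −13.7 m/s;  v_g = (−1.2×10⁻³)/(−7.73×10⁻⁵ × 1.04) = 14.9 m/s
|V_g| = √(u_g² + v_g²) = 20.3 m/s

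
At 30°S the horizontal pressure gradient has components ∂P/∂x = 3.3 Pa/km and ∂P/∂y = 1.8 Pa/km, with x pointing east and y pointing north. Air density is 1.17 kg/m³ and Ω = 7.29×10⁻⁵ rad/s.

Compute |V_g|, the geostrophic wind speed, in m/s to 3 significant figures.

Coriolis parameter at 30°S:
f = 2Ω sin φ = 2 × 7.29×10⁻⁵ × sin 30° = 7.29×10⁻⁵ s⁻¹
In the Southern Hemisphere f is negative: f = −7.29×10⁻⁵ s⁻¹.
Component geostrophic relations (x east, y north):
u_g = −(1/(fρ)) ∂P/∂y,  v_g = (1/(fρ)) ∂P/∂x
u_g = −(1.8×10⁻³)/(−7.29×10⁻⁵ × 1.17) = 21.1 m/s;  v_g = (3.3×10⁻³)/(−7.29×10⁻⁵ × 1.17) = −38.7 m/s
|V_g| = √(u_g² + v_g²) = 44.1 m/s

44.1 m/s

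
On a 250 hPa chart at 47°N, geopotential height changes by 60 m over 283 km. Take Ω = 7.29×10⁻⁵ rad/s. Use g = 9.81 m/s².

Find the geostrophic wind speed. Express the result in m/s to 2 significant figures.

20 m/s

Coriolis parameter at 47°N:
f = 2Ω sin φ = 2 × 7.29×10⁻⁵ × sin 47° = 1.07×10⁻⁴ s⁻¹
Height gradient: |∂Z/∂n| = 60 m / 283000 m = 2.12×10⁻⁴
On a pressure surface, geostrophic balance gives V_g = (g/f)|∂Z/∂n|:
V_g = 9.81 × 2.12×10⁻⁴ / 1.07×10⁻⁴ = 19.5 m/s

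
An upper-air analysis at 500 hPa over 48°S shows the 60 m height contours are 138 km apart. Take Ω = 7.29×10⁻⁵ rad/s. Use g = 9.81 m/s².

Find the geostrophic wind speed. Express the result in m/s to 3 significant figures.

39.4 m/s

Coriolis parameter at 48°S:
f = 2Ω sin φ = 2 × 7.29×10⁻⁵ × sin 48° = 1.08×10⁻⁴ s⁻¹
Height gradient: |∂Z/∂n| = 60 m / 138000 m = 4.35×10⁻⁴
On a pressure surface, geostrophic balance gives V_g = (g/f)|∂Z/∂n|:
V_g = 9.81 × 4.35×10⁻⁴ / 1.08×10⁻⁴ = 39.4 m/s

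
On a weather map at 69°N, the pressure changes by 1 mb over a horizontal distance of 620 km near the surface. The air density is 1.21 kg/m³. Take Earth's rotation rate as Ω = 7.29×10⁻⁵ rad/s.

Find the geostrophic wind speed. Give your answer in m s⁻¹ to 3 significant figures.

0.979 m s⁻¹

Coriolis parameter at 69°N:
f = 2Ω sin φ = 2 × 7.29×10⁻⁵ × sin 69° = 1.36×10⁻⁴ s⁻¹
Pressure gradient: |∂P/∂n| = 100 Pa / 620000 m = 1.61×10⁻⁴ Pa/m
Geostrophic balance (pressure-gradient force = Coriolis force):
V_g = (1/(fρ)) |∂P/∂n| = 1.61×10⁻⁴ / (1.36×10⁻⁴ × 1.21) = 0.979 m/s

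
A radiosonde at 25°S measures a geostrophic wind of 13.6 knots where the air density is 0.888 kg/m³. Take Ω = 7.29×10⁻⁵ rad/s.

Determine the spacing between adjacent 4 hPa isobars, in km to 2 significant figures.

1000 km

Coriolis parameter at 25°S:
f = 2Ω sin φ = 2 × 7.29×10⁻⁵ × sin 25° = 6.16×10⁻⁵ s⁻¹
Wind speed in SI: 13.6 knots = 7.00 m/s
Geostrophic balance rearranged: |∂P/∂n| = f ρ V_g
|∂P/∂n| = 6.16×10⁻⁵ × 0.888 × 7.00 = 3.83×10⁻⁴ Pa/m
Isobar spacing: Δn = ΔP/|∂P/∂n| = 400 Pa / 3.83×10⁻⁴ Pa/m = 1044875 m ≈ 1000 km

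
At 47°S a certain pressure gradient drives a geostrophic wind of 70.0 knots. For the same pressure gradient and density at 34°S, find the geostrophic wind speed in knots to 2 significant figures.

92 knots

With the same pressure gradient and density, V_g ∝ 1/f ∝ 1/sin φ.
V₂ = V₁ · sin φ₁ / sin φ₂ = 70.0 × sin 47° / sin 34°
V₂ = 70.0 × 0.7314/0.5592 = 92 knots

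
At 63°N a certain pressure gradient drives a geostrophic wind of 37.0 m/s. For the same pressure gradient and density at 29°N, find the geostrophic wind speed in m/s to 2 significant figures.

With the same pressure gradient and density, V_g ∝ 1/f ∝ 1/sin φ.
V₂ = V₁ · sin φ₁ / sin φ₂ = 37.0 × sin 63° / sin 29°
V₂ = 37.0 × 0.8910/0.4848 = 68 m/s

68 m/s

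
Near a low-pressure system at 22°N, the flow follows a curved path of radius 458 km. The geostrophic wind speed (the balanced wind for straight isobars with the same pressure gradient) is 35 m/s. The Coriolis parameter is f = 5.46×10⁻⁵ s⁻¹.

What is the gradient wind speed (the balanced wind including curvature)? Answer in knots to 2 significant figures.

38 knots

Around a low, centrifugal force acts outward with Coriolis, so pressure-gradient force balances both:
(1/ρ)|∂P/∂n| = fV + V²/R  →  V² + fR·V − fR·V_g = 0
With fR = 5.46×10⁻⁵ × 458×10³ m = 25.0 m/s:
V = [−fR + √((fR)² + 4 fR V_g)]/2 = [−25.0 + √(25.0² + 4×25.0×35)]/2 = 19.6 m/s
Subgeostrophic (V < V_g = 35 m/s), as expected around a low.
Converting: 19.6 m/s × 1.944 = 38 knots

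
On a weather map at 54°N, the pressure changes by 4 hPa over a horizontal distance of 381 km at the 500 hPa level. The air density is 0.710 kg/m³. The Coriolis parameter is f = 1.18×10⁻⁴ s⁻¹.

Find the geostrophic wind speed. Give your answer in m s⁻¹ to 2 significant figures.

13 m s⁻¹

Pressure gradient: |∂P/∂n| = 400 Pa / 381000 m = 1.05×10⁻³ Pa/m
Geostrophic balance (pressure-gradient force = Coriolis force):
V_g = (1/(fρ)) |∂P/∂n| = 1.05×10⁻³ / (1.18×10⁻⁴ × 0.710) = 12.5 m/s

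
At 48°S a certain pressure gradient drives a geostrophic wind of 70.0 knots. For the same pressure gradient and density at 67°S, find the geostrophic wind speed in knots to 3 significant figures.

With the same pressure gradient and density, V_g ∝ 1/f ∝ 1/sin φ.
V₂ = V₁ · sin φ₁ / sin φ₂ = 70.0 × sin 48° / sin 67°
V₂ = 70.0 × 0.7431/0.9205 = 56.5 knots

56.5 knots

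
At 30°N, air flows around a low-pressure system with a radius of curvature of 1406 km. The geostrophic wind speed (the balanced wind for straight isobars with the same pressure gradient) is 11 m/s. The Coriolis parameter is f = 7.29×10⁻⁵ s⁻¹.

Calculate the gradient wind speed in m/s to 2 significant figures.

10 m/s

Around a low, centrifugal force acts outward with Coriolis, so pressure-gradient force balances both:
(1/ρ)|∂P/∂n| = fV + V²/R  →  V² + fR·V − fR·V_g = 0
With fR = 7.29×10⁻⁵ × 1406×10³ m = 102 m/s:
V = [−fR + √((fR)² + 4 fR V_g)]/2 = [−102 + √(102² + 4×102×11)]/2 = 10 m/s
Subgeostrophic (V < V_g = 11 m/s), as expected around a low.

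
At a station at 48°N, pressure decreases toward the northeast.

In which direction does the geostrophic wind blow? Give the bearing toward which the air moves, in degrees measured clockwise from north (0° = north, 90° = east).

135°

The pressure-gradient force points toward the northeast (bearing 045°).
Geostrophic balance: in the Northern Hemisphere the Coriolis force deflects motion to the right, so the geostrophic wind blows 90° to the right of the pressure-gradient force (low pressure on the left).
Rotating 045° by 90° clockwise gives 135° — the wind blows toward the southeast.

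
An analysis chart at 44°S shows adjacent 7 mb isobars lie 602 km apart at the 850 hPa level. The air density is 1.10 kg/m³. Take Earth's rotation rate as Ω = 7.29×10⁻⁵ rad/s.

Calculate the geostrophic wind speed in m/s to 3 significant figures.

Coriolis parameter at 44°S:
f = 2Ω sin φ = 2 × 7.29×10⁻⁵ × sin 44° = 1.01×10⁻⁴ s⁻¹
Pressure gradient: |∂P/∂n| = 700 Pa / 602000 m = 1.16×10⁻³ Pa/m
Geostrophic balance (pressure-gradient force = Coriolis force):
V_g = (1/(fρ)) |∂P/∂n| = 1.16×10⁻³ / (1.01×10⁻⁴ × 1.10) = 10.4 m/s

10.4 m/s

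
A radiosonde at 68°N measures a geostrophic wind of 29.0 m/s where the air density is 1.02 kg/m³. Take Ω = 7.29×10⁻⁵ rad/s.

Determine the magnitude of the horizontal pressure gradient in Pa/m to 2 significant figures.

Coriolis parameter at 68°N:
f = 2Ω sin φ = 2 × 7.29×10⁻⁵ × sin 68° = 1.35×10⁻⁴ s⁻¹
Geostrophic balance rearranged: |∂P/∂n| = f ρ V_g
|∂P/∂n| = 1.35×10⁻⁴ × 1.02 × 29.0 = 4.00×10⁻³ Pa/m

4.0×10⁻³ Pa/m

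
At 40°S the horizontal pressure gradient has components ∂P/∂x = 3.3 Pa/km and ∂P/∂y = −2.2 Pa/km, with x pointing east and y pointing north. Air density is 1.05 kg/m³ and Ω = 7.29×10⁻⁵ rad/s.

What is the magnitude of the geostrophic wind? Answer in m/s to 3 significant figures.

40.3 m/s

Coriolis parameter at 40°S:
f = 2Ω sin φ = 2 × 7.29×10⁻⁵ × sin 40° = 9.37×10⁻⁵ s⁻¹
In the Southern Hemisphere f is negative: f = −9.37×10⁻⁵ s⁻¹.
Component geostrophic relations (x east, y north):
u_g = −(1/(fρ)) ∂P/∂y,  v_g = (1/(fρ)) ∂P/∂x
u_g = −(−2.2×10⁻³)/(−9.37×10⁻⁵ × 1.05) = −22.4 m/s;  v_g = (3.3×10⁻³)/(−9.37×10⁻⁵ × 1.05) = −33.5 m/s
|V_g| = √(u_g² + v_g²) = 40.3 m/s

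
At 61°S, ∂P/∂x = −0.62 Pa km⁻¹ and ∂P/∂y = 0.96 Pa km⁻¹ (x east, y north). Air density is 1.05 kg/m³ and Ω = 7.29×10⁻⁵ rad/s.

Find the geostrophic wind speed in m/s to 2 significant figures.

Coriolis parameter at 61°S:
f = 2Ω sin φ = 2 × 7.29×10⁻⁵ × sin 61° = 1.28×10⁻⁴ s⁻¹
In the Southern Hemisphere f is negative: f = −1.28×10⁻⁴ s⁻¹.
Component geostrophic relations (x east, y north):
u_g = −(1/(fρ)) ∂P/∂y,  v_g = (1/(fρ)) ∂P/∂x
u_g = −(0.96×10⁻³)/(−1.28×10⁻⁴ × 1.05) = 7.17 m/s;  v_g = (−0.62×10⁻³)/(−1.28×10⁻⁴ × 1.05) = 4.63 m/s
|V_g| = √(u_g² + v_g²) = 8.54 m/s

8.5 m/s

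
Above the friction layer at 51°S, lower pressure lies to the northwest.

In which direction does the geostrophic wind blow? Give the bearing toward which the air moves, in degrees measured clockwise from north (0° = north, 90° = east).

The pressure-gradient force points toward the northwest (bearing 315°).
Geostrophic balance: in the Southern Hemisphere the Coriolis force deflects motion to the left, so the geostrophic wind blows 90° to the left of the pressure-gradient force (low pressure on the right).
Rotating 315° by 90° counterclockwise gives 225° — the wind blows toward the southwest.

225°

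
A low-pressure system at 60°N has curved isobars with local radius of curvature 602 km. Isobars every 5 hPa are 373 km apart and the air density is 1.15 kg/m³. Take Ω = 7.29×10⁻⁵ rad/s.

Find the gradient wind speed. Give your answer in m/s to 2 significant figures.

Coriolis parameter at 60°N:
f = 2Ω sin φ = 2 × 7.29×10⁻⁵ × sin 60° = 1.26×10⁻⁴ s⁻¹
Pressure gradient: |∂P/∂n| = 500 Pa / 373000 m = 1.34×10⁻³ Pa/m
Geostrophic speed: V_g = |∂P/∂n|/(fρ) = 1.34×10⁻³/(1.26×10⁻⁴ × 1.15) = 9.23 m/s
Around a low, centrifugal force acts outward with Coriolis, so pressure-gradient force balances both:
(1/ρ)|∂P/∂n| = fV + V²/R  →  V² + fR·V − fR·V_g = 0
With fR = 1.26×10⁻⁴ × 602×10³ m = 76.0 m/s:
V = [−fR + √((fR)² + 4 fR V_g)]/2 = [−76.0 + √(76.0² + 4×76.0×9.23)]/2 = 8.32 m/s
Subgeostrophic (V < V_g = 9.23 m/s), as expected around a low.

8.3 m/s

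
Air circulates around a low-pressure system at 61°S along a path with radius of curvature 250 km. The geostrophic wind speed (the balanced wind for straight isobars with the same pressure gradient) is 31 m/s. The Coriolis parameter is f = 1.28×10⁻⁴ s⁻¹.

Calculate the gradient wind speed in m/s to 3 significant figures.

Around a low, centrifugal force acts outward with Coriolis, so pressure-gradient force balances both:
(1/ρ)|∂P/∂n| = fV + V²/R  →  V² + fR·V − fR·V_g = 0
With fR = 1.28×10⁻⁴ × 250×10³ m = 32.0 m/s:
V = [−fR + √((fR)² + 4 fR V_g)]/2 = [−32.0 + √(32.0² + 4×32.0×31)]/2 = 19.3 m/s
Subgeostrophic (V < V_g = 31 m/s), as expected around a low.

19.3 m/s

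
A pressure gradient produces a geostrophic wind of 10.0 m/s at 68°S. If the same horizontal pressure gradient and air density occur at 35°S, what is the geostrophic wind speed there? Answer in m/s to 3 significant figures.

16.2 m/s

With the same pressure gradient and density, V_g ∝ 1/f ∝ 1/sin φ.
V₂ = V₁ · sin φ₁ / sin φ₂ = 10.0 × sin 68° / sin 35°
V₂ = 10.0 × 0.9272/0.5736 = 16.2 m/s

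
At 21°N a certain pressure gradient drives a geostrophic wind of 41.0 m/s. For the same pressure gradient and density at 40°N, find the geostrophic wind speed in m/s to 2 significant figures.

With the same pressure gradient and density, V_g ∝ 1/f ∝ 1/sin φ.
V₂ = V₁ · sin φ₁ / sin φ₂ = 41.0 × sin 21° / sin 40°
V₂ = 41.0 × 0.3584/0.6428 = 23 m/s

23 m/s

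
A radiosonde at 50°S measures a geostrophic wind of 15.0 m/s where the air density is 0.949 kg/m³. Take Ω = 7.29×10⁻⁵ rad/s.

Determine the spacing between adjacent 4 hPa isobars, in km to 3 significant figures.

252 km

Coriolis parameter at 50°S:
f = 2Ω sin φ = 2 × 7.29×10⁻⁵ × sin 50° = 1.12×10⁻⁴ s⁻¹
Geostrophic balance rearranged: |∂P/∂n| = f ρ V_g
|∂P/∂n| = 1.12×10⁻⁴ × 0.949 × 15.0 = 1.59×10⁻³ Pa/m
Isobar spacing: Δn = ΔP/|∂P/∂n| = 400 Pa / 1.59×10⁻³ Pa/m = 251589 m ≈ 252 km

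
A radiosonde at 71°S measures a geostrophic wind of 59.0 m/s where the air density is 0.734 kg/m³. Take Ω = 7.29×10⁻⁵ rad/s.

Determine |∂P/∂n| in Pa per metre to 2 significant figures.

Coriolis parameter at 71°S:
f = 2Ω sin φ = 2 × 7.29×10⁻⁵ × sin 71° = 1.38×10⁻⁴ s⁻¹
Geostrophic balance rearranged: |∂P/∂n| = f ρ V_g
|∂P/∂n| = 1.38×10⁻⁴ × 0.734 × 59.0 = 5.97×10⁻³ Pa/m

6.0×10⁻³ Pa/m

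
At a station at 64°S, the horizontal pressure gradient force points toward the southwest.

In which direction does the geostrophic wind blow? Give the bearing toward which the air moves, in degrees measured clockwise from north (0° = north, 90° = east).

The pressure-gradient force points toward the southwest (bearing 225°).
Geostrophic balance: in the Southern Hemisphere the Coriolis force deflects motion to the left, so the geostrophic wind blows 90° to the left of the pressure-gradient force (low pressure on the right).
Rotating 225° by 90° counterclockwise gives 135° — the wind blows toward the southeast.

135°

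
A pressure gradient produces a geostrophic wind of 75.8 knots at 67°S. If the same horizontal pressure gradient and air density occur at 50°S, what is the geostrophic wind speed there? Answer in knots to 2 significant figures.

With the same pressure gradient and density, V_g ∝ 1/f ∝ 1/sin φ.
V₂ = V₁ · sin φ₁ / sin φ₂ = 75.8 × sin 67° / sin 50°
V₂ = 75.8 × 0.9205/0.7660 = 91 knots

91 knots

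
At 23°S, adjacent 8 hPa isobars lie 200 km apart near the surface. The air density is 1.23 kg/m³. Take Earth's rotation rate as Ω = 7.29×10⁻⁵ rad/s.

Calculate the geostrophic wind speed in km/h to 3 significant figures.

Coriolis parameter at 23°S:
f = 2Ω sin φ = 2 × 7.29×10⁻⁵ × sin 23° = 5.70×10⁻⁵ s⁻¹
Pressure gradient: |∂P/∂n| = 800 Pa / 200000 m = 4.00×10⁻³ Pa/m
Geostrophic balance (pressure-gradient force = Coriolis force):
V_g = (1/(fρ)) |∂P/∂n| = 4.00×10⁻³ / (5.70×10⁻⁵ × 1.23) = 57.1 m/s
Converting: 57.1 m/s × 3.6 = 206 km/h

206 km/h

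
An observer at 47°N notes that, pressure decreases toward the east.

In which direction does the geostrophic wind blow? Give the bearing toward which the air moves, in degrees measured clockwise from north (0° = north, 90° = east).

The pressure-gradient force points toward the east (bearing 090°).
Geostrophic balance: in the Northern Hemisphere the Coriolis force deflects motion to the right, so the geostrophic wind blows 90° to the right of the pressure-gradient force (low pressure on the left).
Rotating 090° by 90° clockwise gives 180° — the wind blows toward the south.

180°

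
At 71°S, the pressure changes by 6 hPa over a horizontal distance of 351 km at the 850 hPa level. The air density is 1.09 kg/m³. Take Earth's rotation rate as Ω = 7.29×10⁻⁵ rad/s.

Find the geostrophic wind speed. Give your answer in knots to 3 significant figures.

22.1 knots

Coriolis parameter at 71°S:
f = 2Ω sin φ = 2 × 7.29×10⁻⁵ × sin 71° = 1.38×10⁻⁴ s⁻¹
Pressure gradient: |∂P/∂n| = 600 Pa / 351000 m = 1.71×10⁻³ Pa/m
Geostrophic balance (pressure-gradient force = Coriolis force):
V_g = (1/(fρ)) |∂P/∂n| = 1.71×10⁻³ / (1.38×10⁻⁴ × 1.09) = 11.4 m/s
Converting: 11.4 m/s × 1.944 = 22.1 knots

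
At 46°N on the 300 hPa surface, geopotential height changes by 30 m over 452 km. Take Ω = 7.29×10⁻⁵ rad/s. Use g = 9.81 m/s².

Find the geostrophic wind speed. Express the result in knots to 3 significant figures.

Coriolis parameter at 46°N:
f = 2Ω sin φ = 2 × 7.29×10⁻⁵ × sin 46° = 1.05×10⁻⁴ s⁻¹
Height gradient: |∂Z/∂n| = 30 m / 452000 m = 6.64×10⁻⁵
On a pressure surface, geostrophic balance gives V_g = (g/f)|∂Z/∂n|:
V_g = 9.81 × 6.64×10⁻⁵ / 1.05×10⁻⁴ = 6.21 m/s
Converting: 6.21 m/s × 1.944 = 12.1 knots

12.1 knots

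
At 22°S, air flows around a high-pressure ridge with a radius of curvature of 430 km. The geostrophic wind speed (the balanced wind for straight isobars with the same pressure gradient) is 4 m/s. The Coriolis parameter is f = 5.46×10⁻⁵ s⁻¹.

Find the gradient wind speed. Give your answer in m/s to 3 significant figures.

5.11 m/s

Around a high, pressure-gradient force acts outward with centrifugal, so Coriolis balances both:
fV = (1/ρ)|∂P/∂n| + V²/R  →  V² − fR·V + fR·V_g = 0
With fR = 5.46×10⁻⁵ × 430×10³ m = 23.5 m/s:
V = [fR − √((fR)² − 4 fR V_g)]/2 = [23.5 − √(23.5² − 4×23.5×4)]/2 = 5.11 m/s
Supergeostrophic (V > V_g = 4 m/s), as expected around a high.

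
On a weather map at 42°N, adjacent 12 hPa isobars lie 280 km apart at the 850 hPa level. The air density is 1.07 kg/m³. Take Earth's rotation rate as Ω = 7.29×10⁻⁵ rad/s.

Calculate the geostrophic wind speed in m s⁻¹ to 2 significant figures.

41 m s⁻¹

Coriolis parameter at 42°N:
f = 2Ω sin φ = 2 × 7.29×10⁻⁵ × sin 42° = 9.76×10⁻⁵ s⁻¹
Pressure gradient: |∂P/∂n| = 1200 Pa / 280000 m = 4.29×10⁻³ Pa/m
Geostrophic balance (pressure-gradient force = Coriolis force):
V_g = (1/(fρ)) |∂P/∂n| = 4.29×10⁻³ / (9.76×10⁻⁵ × 1.07) = 41.1 m/s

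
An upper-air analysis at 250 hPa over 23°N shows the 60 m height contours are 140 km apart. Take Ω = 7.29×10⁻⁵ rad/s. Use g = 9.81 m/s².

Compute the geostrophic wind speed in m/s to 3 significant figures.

73.8 m/s

Coriolis parameter at 23°N:
f = 2Ω sin φ = 2 × 7.29×10⁻⁵ × sin 23° = 5.70×10⁻⁵ s⁻¹
Height gradient: |∂Z/∂n| = 60 m / 140000 m = 4.29×10⁻⁴
On a pressure surface, geostrophic balance gives V_g = (g/f)|∂Z/∂n|:
V_g = 9.81 × 4.29×10⁻⁴ / 5.70×10⁻⁵ = 73.8 m/s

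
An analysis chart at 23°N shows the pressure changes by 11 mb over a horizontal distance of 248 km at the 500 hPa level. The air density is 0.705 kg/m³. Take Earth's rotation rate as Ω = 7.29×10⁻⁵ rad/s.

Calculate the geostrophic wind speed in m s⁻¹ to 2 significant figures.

Coriolis parameter at 23°N:
f = 2Ω sin φ = 2 × 7.29×10⁻⁵ × sin 23° = 5.70×10⁻⁵ s⁻¹
Pressure gradient: |∂P/∂n| = 1100 Pa / 248000 m = 4.44×10⁻³ Pa/m
Geostrophic balance (pressure-gradient force = Coriolis force):
V_g = (1/(fρ)) |∂P/∂n| = 4.44×10⁻³ / (5.70×10⁻⁵ × 0.705) = 110 m/s

110 m s⁻¹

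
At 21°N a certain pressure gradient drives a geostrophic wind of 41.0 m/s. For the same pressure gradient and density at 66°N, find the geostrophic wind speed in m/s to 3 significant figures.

With the same pressure gradient and density, V_g ∝ 1/f ∝ 1/sin φ.
V₂ = V₁ · sin φ₁ / sin φ₂ = 41.0 × sin 21° / sin 66°
V₂ = 41.0 × 0.3584/0.9135 = 16.1 m/s

16.1 m/s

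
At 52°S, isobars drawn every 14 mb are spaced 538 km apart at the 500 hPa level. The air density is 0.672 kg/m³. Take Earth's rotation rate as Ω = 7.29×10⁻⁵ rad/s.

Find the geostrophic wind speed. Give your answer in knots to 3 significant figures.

65.5 knots

Coriolis parameter at 52°S:
f = 2Ω sin φ = 2 × 7.29×10⁻⁵ × sin 52° = 1.15×10⁻⁴ s⁻¹
Pressure gradient: |∂P/∂n| = 1400 Pa / 538000 m = 2.60×10⁻³ Pa/m
Geostrophic balance (pressure-gradient force = Coriolis force):
V_g = (1/(fρ)) |∂P/∂n| = 2.60×10⁻³ / (1.15×10⁻⁴ × 0.672) = 33.7 m/s
Converting: 33.7 m/s × 1.944 = 65.5 knots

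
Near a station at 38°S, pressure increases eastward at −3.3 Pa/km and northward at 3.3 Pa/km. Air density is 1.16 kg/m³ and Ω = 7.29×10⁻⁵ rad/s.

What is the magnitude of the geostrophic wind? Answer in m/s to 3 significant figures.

44.8 m/s

Coriolis parameter at 38°S:
f = 2Ω sin φ = 2 × 7.29×10⁻⁵ × sin 38° = 8.98×10⁻⁵ s⁻¹
In the Southern Hemisphere f is negative: f = −8.98×10⁻⁵ s⁻¹.
Component geostrophic relations (x east, y north):
u_g = −(1/(fρ)) ∂P/∂y,  v_g = (1/(fρ)) ∂P/∂x
u_g = −(3.3×10⁻³)/(−8.98×10⁻⁵ × 1.16) = 31.7 m/s;  v_g = (−3.3×10⁻³)/(−8.98×10⁻⁵ × 1.16) = 31.7 m/s
|V_g| = √(u_g² + v_g²) = 44.8 m/s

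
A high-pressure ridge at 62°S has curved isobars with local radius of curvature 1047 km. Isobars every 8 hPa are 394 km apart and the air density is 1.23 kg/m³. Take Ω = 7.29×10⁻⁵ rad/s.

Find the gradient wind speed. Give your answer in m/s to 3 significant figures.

14.4 m/s

Coriolis parameter at 62°S:
f = 2Ω sin φ = 2 × 7.29×10⁻⁵ × sin 62° = 1.29×10⁻⁴ s⁻¹
Pressure gradient: |∂P/∂n| = 800 Pa / 394000 m = 2.03×10⁻³ Pa/m
Geostrophic speed: V_g = |∂P/∂n|/(fρ) = 2.03×10⁻³/(1.29×10⁻⁴ × 1.23) = 12.8 m/s
Around a high, pressure-gradient force acts outward with centrifugal, so Coriolis balances both:
fV = (1/ρ)|∂P/∂n| + V²/R  →  V² − fR·V + fR·V_g = 0
With fR = 1.29×10⁻⁴ × 1047×10³ m = 135 m/s:
V = [fR − √((fR)² − 4 fR V_g)]/2 = [135 − √(135² − 4×135×12.8)]/2 = 14.4 m/s
Supergeostrophic (V > V_g = 12.8 m/s), as expected around a high.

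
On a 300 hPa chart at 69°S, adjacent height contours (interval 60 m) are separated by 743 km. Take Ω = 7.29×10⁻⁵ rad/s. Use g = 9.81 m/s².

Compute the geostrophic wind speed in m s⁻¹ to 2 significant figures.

5.8 m s⁻¹

Coriolis parameter at 69°S:
f = 2Ω sin φ = 2 × 7.29×10⁻⁵ × sin 69° = 1.36×10⁻⁴ s⁻¹
Height gradient: |∂Z/∂n| = 60 m / 743000 m = 8.08×10⁻⁵
On a pressure surface, geostrophic balance gives V_g = (g/f)|∂Z/∂n|:
V_g = 9.81 × 8.08×10⁻⁵ / 1.36×10⁻⁴ = 5.82 m/s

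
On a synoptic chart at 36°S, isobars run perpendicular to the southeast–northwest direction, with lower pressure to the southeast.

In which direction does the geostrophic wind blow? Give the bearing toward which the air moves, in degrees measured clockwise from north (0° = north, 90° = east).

The pressure-gradient force points toward the southeast (bearing 135°).
Geostrophic balance: in the Southern Hemisphere the Coriolis force deflects motion to the left, so the geostrophic wind blows 90° to the left of the pressure-gradient force (low pressure on the right).
Rotating 135° by 90° counterclockwise gives 045° — the wind blows toward the northeast.

045°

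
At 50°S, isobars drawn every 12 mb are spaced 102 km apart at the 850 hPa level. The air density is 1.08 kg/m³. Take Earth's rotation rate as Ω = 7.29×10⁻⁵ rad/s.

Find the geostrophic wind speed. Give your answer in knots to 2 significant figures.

Coriolis parameter at 50°S:
f = 2Ω sin φ = 2 × 7.29×10⁻⁵ × sin 50° = 1.12×10⁻⁴ s⁻¹
Pressure gradient: |∂P/∂n| = 1200 Pa / 102000 m = 1.18×10⁻² Pa/m
Geostrophic balance (pressure-gradient force = Coriolis force):
V_g = (1/(fρ)) |∂P/∂n| = 1.18×10⁻² / (1.12×10⁻⁴ × 1.08) = 97.5 m/s
Converting: 97.5 m/s × 1.944 = 190 knots

190 knots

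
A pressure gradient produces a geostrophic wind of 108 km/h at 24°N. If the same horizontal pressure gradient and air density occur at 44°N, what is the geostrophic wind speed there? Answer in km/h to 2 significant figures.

63 km/h

With the same pressure gradient and density, V_g ∝ 1/f ∝ 1/sin φ.
V₂ = V₁ · sin φ₁ / sin φ₂ = 108 × sin 24° / sin 44°
V₂ = 108 × 0.4067/0.6947 = 63 km/h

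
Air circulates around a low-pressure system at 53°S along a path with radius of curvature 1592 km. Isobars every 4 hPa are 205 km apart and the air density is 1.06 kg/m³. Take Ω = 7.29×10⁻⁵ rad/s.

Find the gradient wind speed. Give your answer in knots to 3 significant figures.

28.5 knots

Coriolis parameter at 53°S:
f = 2Ω sin φ = 2 × 7.29×10⁻⁵ × sin 53° = 1.16×10⁻⁴ s⁻¹
Pressure gradient: |∂P/∂n| = 400 Pa / 205000 m = 1.95×10⁻³ Pa/m
Geostrophic speed: V_g = |∂P/∂n|/(fρ) = 1.95×10⁻³/(1.16×10⁻⁴ × 1.06) = 15.8 m/s
Around a low, centrifugal force acts outward with Coriolis, so pressure-gradient force balances both:
(1/ρ)|∂P/∂n| = fV + V²/R  →  V² + fR·V − fR·V_g = 0
With fR = 1.16×10⁻⁴ × 1592×10³ m = 185 m/s:
V = [−fR + √((fR)² + 4 fR V_g)]/2 = [−185 + √(185² + 4×185×15.8)]/2 = 14.7 m/s
Subgeostrophic (V < V_g = 15.8 m/s), as expected around a low.
Converting: 14.7 m/s × 1.944 = 28.5 knots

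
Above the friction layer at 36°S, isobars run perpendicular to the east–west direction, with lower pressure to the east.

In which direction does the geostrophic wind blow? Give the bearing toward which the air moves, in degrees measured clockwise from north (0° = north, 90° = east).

000°

The pressure-gradient force points toward the east (bearing 090°).
Geostrophic balance: in the Southern Hemisphere the Coriolis force deflects motion to the left, so the geostrophic wind blows 90° to the left of the pressure-gradient force (low pressure on the right).
Rotating 090° by 90° counterclockwise gives 000° — the wind blows toward the north.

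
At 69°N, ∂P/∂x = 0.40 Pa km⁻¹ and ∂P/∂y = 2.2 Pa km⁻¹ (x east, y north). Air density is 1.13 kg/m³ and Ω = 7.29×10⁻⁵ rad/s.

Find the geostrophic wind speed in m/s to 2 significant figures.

15 m/s

Coriolis parameter at 69°N:
f = 2Ω sin φ = 2 × 7.29×10⁻⁵ × sin 69° = 1.36×10⁻⁴ s⁻¹
Component geostrophic relations (x east, y north):
u_g = −(1/(fρ)) ∂P/∂y,  v_g = (1/(fρ)) ∂P/∂x
u_g = −(2.2×10⁻³)/(1.36×10⁻⁴ × 1.13) = −14.3 m/s;  v_g = (0.40×10⁻³)/(1.36×10⁻⁴ × 1.13) = 2.60 m/s
|V_g| = √(u_g² + v_g²) = 14.5 m/s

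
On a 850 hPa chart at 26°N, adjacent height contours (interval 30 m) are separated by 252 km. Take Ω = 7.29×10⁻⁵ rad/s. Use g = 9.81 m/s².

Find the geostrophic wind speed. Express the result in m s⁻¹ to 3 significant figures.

18.3 m s⁻¹

Coriolis parameter at 26°N:
f = 2Ω sin φ = 2 × 7.29×10⁻⁵ × sin 26° = 6.39×10⁻⁵ s⁻¹
Height gradient: |∂Z/∂n| = 30 m / 252000 m = 1.19×10⁻⁴
On a pressure surface, geostrophic balance gives V_g = (g/f)|∂Z/∂n|:
V_g = 9.81 × 1.19×10⁻⁴ / 6.39×10⁻⁵ = 18.3 m/s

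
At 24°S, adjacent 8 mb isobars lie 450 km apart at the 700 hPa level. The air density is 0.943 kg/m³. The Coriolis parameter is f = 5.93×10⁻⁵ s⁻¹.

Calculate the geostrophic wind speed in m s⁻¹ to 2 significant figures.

32 m s⁻¹

Pressure gradient: |∂P/∂n| = 800 Pa / 450000 m = 1.78×10⁻³ Pa/m
Geostrophic balance (pressure-gradient force = Coriolis force):
V_g = (1/(fρ)) |∂P/∂n| = 1.78×10⁻³ / (5.93×10⁻⁵ × 0.943) = 31.8 m/s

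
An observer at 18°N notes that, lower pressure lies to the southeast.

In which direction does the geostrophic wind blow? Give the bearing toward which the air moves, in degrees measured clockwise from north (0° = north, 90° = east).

225°

The pressure-gradient force points toward the southeast (bearing 135°).
Geostrophic balance: in the Northern Hemisphere the Coriolis force deflects motion to the right, so the geostrophic wind blows 90° to the right of the pressure-gradient force (low pressure on the left).
Rotating 135° by 90° clockwise gives 225° — the wind blows toward the southwest.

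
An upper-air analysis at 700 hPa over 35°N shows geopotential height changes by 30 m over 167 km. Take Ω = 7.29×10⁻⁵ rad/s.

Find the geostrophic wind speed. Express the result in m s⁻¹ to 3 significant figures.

21.1 m s⁻¹

Coriolis parameter at 35°N:
f = 2Ω sin φ = 2 × 7.29×10⁻⁵ × sin 35° = 8.36×10⁻⁵ s⁻¹
Height gradient: |∂Z/∂n| = 30 m / 167000 m = 1.80×10⁻⁴
On a pressure surface, geostrophic balance gives V_g = (g/f)|∂Z/∂n|:
V_g = 9.81 × 1.80×10⁻⁴ / 8.36×10⁻⁵ = 21.1 m/s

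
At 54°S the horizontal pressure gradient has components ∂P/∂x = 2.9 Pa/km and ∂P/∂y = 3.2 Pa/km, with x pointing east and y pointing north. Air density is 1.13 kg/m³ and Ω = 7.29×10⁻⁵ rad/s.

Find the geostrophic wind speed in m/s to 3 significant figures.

32.4 m/s

Coriolis parameter at 54°S:
f = 2Ω sin φ = 2 × 7.29×10⁻⁵ × sin 54° = 1.18×10⁻⁴ s⁻¹
In the Southern Hemisphere f is negative: f = −1.18×10⁻⁴ s⁻¹.
Component geostrophic relations (x east, y north):
u_g = −(1/(fρ)) ∂P/∂y,  v_g = (1/(fρ)) ∂P/∂x
u_g = −(3.2×10⁻³)/(−1.18×10⁻⁴ × 1.13) = 24.0 m/s;  v_g = (2.9×10⁻³)/(−1.18×10⁻⁴ × 1.13) = −21.8 m/s
|V_g| = √(u_g² + v_g²) = 32.4 m/s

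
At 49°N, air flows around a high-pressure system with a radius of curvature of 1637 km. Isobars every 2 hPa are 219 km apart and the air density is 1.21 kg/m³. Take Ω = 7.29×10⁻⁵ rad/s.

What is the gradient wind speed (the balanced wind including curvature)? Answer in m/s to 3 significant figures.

7.14 m/s

Coriolis parameter at 49°N:
f = 2Ω sin φ = 2 × 7.29×10⁻⁵ × sin 49° = 1.10×10⁻⁴ s⁻¹
Pressure gradient: |∂P/∂n| = 200 Pa / 219000 m = 9.13×10⁻⁴ Pa/m
Geostrophic speed: V_g = |∂P/∂n|/(fρ) = 9.13×10⁻⁴/(1.10×10⁻⁴ × 1.21) = 6.86 m/s
Around a high, pressure-gradient force acts outward with centrifugal, so Coriolis balances both:
fV = (1/ρ)|∂P/∂n| + V²/R  →  V² − fR·V + fR·V_g = 0
With fR = 1.10×10⁻⁴ × 1637×10³ m = 180 m/s:
V = [fR − √((fR)² − 4 fR V_g)]/2 = [180 − √(180² − 4×180×6.86)]/2 = 7.14 m/s
Supergeostrophic (V > V_g = 6.86 m/s), as expected around a high.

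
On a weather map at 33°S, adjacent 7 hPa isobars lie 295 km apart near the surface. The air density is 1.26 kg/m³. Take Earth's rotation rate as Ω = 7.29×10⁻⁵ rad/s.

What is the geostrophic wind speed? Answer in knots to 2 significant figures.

46 knots

Coriolis parameter at 33°S:
f = 2Ω sin φ = 2 × 7.29×10⁻⁵ × sin 33° = 7.94×10⁻⁵ s⁻¹
Pressure gradient: |∂P/∂n| = 700 Pa / 295000 m = 2.37×10⁻³ Pa/m
Geostrophic balance (pressure-gradient force = Coriolis force):
V_g = (1/(fρ)) |∂P/∂n| = 2.37×10⁻³ / (7.94×10⁻⁵ × 1.26) = 23.7 m/s
Converting: 23.7 m/s × 1.944 = 46 knots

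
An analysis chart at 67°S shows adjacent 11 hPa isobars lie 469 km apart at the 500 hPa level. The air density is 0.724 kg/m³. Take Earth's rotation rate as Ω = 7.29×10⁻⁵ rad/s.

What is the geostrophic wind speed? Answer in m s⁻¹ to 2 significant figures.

Coriolis parameter at 67°S:
f = 2Ω sin φ = 2 × 7.29×10⁻⁵ × sin 67° = 1.34×10⁻⁴ s⁻¹
Pressure gradient: |∂P/∂n| = 1100 Pa / 469000 m = 2.35×10⁻³ Pa/m
Geostrophic balance (pressure-gradient force = Coriolis force):
V_g = (1/(fρ)) |∂P/∂n| = 2.35×10⁻³ / (1.34×10⁻⁴ × 0.724) = 24.1 m/s

24 m s⁻¹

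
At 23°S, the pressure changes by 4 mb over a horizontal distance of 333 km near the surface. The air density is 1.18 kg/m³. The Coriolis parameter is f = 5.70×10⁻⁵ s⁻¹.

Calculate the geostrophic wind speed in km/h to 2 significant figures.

64 km/h

Pressure gradient: |∂P/∂n| = 400 Pa / 333000 m = 1.20×10⁻³ Pa/m
Geostrophic balance (pressure-gradient force = Coriolis force):
V_g = (1/(fρ)) |∂P/∂n| = 1.20×10⁻³ / (5.70×10⁻⁵ × 1.18) = 17.9 m/s
Converting: 17.9 m/s × 3.6 = 64 km/h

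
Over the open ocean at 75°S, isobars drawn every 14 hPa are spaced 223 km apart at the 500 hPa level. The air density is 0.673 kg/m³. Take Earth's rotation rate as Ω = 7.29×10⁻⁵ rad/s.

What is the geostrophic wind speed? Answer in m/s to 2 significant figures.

Coriolis parameter at 75°S:
f = 2Ω sin φ = 2 × 7.29×10⁻⁵ × sin 75° = 1.41×10⁻⁴ s⁻¹
Pressure gradient: |∂P/∂n| = 1400 Pa / 223000 m = 6.28×10⁻³ Pa/m
Geostrophic balance (pressure-gradient force = Coriolis force):
V_g = (1/(fρ)) |∂P/∂n| = 6.28×10⁻³ / (1.41×10⁻⁴ × 0.673) = 66.2 m/s

66 m/s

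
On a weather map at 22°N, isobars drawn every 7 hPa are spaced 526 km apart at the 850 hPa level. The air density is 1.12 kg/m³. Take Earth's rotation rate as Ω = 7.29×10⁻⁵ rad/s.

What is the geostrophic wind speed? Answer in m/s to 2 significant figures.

Coriolis parameter at 22°N:
f = 2Ω sin φ = 2 × 7.29×10⁻⁵ × sin 22° = 5.46×10⁻⁵ s⁻¹
Pressure gradient: |∂P/∂n| = 700 Pa / 526000 m = 1.33×10⁻³ Pa/m
Geostrophic balance (pressure-gradient force = Coriolis force):
V_g = (1/(fρ)) |∂P/∂n| = 1.33×10⁻³ / (5.46×10⁻⁵ × 1.12) = 21.8 m/s

22 m/s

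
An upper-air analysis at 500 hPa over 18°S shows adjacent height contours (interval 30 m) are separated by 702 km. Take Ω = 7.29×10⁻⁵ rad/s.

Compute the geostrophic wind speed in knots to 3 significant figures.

18.1 knots

Coriolis parameter at 18°S:
f = 2Ω sin φ = 2 × 7.29×10⁻⁵ × sin 18° = 4.51×10⁻⁵ s⁻¹
Height gradient: |∂Z/∂n| = 30 m / 702000 m = 4.27×10⁻⁵
On a pressure surface, geostrophic balance gives V_g = (g/f)|∂Z/∂n|:
V_g = 9.81 × 4.27×10⁻⁵ / 4.51×10⁻⁵ = 9.30 m/s
Converting: 9.30 m/s × 1.944 = 18.1 knots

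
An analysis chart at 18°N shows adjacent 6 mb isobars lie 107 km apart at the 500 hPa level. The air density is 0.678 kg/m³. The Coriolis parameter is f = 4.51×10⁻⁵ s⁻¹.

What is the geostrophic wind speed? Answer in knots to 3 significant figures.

356 knots

Pressure gradient: |∂P/∂n| = 600 Pa / 107000 m = 5.61×10⁻³ Pa/m
Geostrophic balance (pressure-gradient force = Coriolis force):
V_g = (1/(fρ)) |∂P/∂n| = 5.61×10⁻³ / (4.51×10⁻⁵ × 0.678) = 183 m/s
Converting: 183 m/s × 1.944 = 356 knots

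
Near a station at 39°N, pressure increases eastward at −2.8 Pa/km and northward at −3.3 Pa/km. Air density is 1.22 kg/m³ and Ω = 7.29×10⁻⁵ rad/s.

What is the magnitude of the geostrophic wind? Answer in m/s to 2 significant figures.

39 m/s

Coriolis parameter at 39°N:
f = 2Ω sin φ = 2 × 7.29×10⁻⁵ × sin 39° = 9.18×10⁻⁵ s⁻¹
Component geostrophic relations (x east, y north):
u_g = −(1/(fρ)) ∂P/∂y,  v_g = (1/(fρ)) ∂P/∂x
u_g = −(−3.3×10⁻³)/(9.18×10⁻⁵ × 1.22) = 29.5 m/s;  v_g = (−2.8×10⁻³)/(9.18×10⁻⁵ × 1.22) = −25.0 m/s
|V_g| = √(u_g² + v_g²) = 38.7 m/s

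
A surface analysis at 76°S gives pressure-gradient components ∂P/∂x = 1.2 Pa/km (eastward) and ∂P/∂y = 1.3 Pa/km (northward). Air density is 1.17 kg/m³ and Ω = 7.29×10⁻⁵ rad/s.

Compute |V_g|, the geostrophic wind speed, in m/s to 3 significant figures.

Coriolis parameter at 76°S:
f = 2Ω sin φ = 2 × 7.29×10⁻⁵ × sin 76° = 1.41×10⁻⁴ s⁻¹
In the Southern Hemisphere f is negative: f = −1.41×10⁻⁴ s⁻¹.
Component geostrophic relations (x east, y north):
u_g = −(1/(fρ)) ∂P/∂y,  v_g = (1/(fρ)) ∂P/∂x
u_g = −(1.3×10⁻³)/(−1.41×10⁻⁴ × 1.17) = 7.85 m/s;  v_g = (1.2×10⁻³)/(−1.41×10⁻⁴ × 1.17) = −7.25 m/s
|V_g| = √(u_g² + v_g²) = 10.7 m/s

10.7 m/s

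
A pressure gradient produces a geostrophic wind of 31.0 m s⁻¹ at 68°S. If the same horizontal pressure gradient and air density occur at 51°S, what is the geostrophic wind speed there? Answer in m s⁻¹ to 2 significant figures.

With the same pressure gradient and density, V_g ∝ 1/f ∝ 1/sin φ.
V₂ = V₁ · sin φ₁ / sin φ₂ = 31.0 × sin 68° / sin 51°
V₂ = 31.0 × 0.9272/0.7771 = 37 m s⁻¹

37 m s⁻¹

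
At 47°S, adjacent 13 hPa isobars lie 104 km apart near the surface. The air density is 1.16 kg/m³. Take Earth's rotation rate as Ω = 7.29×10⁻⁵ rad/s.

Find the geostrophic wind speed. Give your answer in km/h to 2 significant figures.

360 km/h

Coriolis parameter at 47°S:
f = 2Ω sin φ = 2 × 7.29×10⁻⁵ × sin 47° = 1.07×10⁻⁴ s⁻¹
Pressure gradient: |∂P/∂n| = 1300 Pa / 104000 m = 1.25×10⁻² Pa/m
Geostrophic balance (pressure-gradient force = Coriolis force):
V_g = (1/(fρ)) |∂P/∂n| = 1.25×10⁻² / (1.07×10⁻⁴ × 1.16) = 101 m/s
Converting: 101 m/s × 3.6 = 360 km/h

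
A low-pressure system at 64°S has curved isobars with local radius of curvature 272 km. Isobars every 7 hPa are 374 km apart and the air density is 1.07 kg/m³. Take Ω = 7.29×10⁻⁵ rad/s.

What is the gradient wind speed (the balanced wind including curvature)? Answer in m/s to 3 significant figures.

Coriolis parameter at 64°S:
f = 2Ω sin φ = 2 × 7.29×10⁻⁵ × sin 64° = 1.31×10⁻⁴ s⁻¹
Pressure gradient: |∂P/∂n| = 700 Pa / 374000 m = 1.87×10⁻³ Pa/m
Geostrophic speed: V_g = |∂P/∂n|/(fρ) = 1.87×10⁻³/(1.31×10⁻⁴ × 1.07) = 13.3 m/s
Around a low, centrifugal force acts outward with Coriolis, so pressure-gradient force balances both:
(1/ρ)|∂P/∂n| = fV + V²/R  →  V² + fR·V − fR·V_g = 0
With fR = 1.31×10⁻⁴ × 272×10³ m = 35.6 m/s:
V = [−fR + √((fR)² + 4 fR V_g)]/2 = [−35.6 + √(35.6² + 4×35.6×13.3)]/2 = 10.3 m/s
Subgeostrophic (V < V_g = 13.3 m/s), as expected around a low.

10.3 m/s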